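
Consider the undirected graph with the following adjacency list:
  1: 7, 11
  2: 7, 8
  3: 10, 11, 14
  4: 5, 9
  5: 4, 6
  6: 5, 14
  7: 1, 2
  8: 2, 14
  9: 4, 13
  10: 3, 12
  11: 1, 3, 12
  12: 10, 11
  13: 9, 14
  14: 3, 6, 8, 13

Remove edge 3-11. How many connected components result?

3 and 11 are still connected via 3-10-12-11, so the component count stays at 1.

1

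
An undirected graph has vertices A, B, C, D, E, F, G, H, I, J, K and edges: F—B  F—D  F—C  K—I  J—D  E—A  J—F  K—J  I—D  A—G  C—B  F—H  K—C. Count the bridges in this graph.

The edges on the cycle K-J-F-B-C-K are not bridges since each lies on that cycle.
But removing E—A disconnects E from A; removing A—G disconnects A from G; removing H—F disconnects H from F — these are bridges.
That makes 3 bridges.

3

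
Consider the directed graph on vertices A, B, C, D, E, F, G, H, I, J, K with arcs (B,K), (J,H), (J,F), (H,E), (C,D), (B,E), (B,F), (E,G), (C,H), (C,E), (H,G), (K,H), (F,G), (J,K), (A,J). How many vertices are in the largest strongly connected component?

1

{A} is an SCC by itself.
{B} is an SCC by itself.
{C} is an SCC by itself.
{I} is an SCC by itself.
{D} is an SCC by itself.
(and 6 more singleton SCCs)
The largest has 1 vertex.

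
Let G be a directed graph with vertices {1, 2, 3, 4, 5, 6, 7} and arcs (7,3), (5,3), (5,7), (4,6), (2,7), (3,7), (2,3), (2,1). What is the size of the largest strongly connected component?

{3, 7} are all mutually reachable — one SCC of size 2.
{5} is an SCC by itself.
{6} is an SCC by itself.
{2} is an SCC by itself.
{1} is an SCC by itself.
(and 1 more singleton SCC)
The largest has 2 vertices.

2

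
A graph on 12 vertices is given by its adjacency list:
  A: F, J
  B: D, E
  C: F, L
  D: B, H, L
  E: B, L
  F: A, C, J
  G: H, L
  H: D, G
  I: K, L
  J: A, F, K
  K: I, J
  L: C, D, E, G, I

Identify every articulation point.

L

Removing L increases the component count from 1 to 2, so L is a cut vertex.
By contrast removing G leaves 1 component; it is not a cut vertex. No other vertex is a cut vertex either.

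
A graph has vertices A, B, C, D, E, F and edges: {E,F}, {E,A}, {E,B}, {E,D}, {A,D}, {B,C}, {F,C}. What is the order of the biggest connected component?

6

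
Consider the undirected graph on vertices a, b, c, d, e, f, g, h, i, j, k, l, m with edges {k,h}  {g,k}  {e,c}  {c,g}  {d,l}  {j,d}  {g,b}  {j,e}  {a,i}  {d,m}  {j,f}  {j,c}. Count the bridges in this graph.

The edges on the cycle j-e-c-j are not bridges since each lies on that cycle.
But removing g–b disconnects g from b; removing c–g disconnects c from g; removing a–i disconnects a from i; removing d–l disconnects d from l — these are bridges.
In total 9 edges are bridges.

9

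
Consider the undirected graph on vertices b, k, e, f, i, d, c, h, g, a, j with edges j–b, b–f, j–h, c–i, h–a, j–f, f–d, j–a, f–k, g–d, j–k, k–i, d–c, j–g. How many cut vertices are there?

1

Removing j increases the component count from 2 to 3, so j is a cut vertex.
By contrast removing a leaves 2 components; it is not a cut vertex. No other vertex is a cut vertex either.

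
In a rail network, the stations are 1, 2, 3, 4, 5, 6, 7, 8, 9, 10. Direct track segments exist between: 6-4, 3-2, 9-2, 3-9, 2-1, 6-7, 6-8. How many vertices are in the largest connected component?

4

5 is isolated — a component by itself.
10 is isolated — a component by itself.
Starting from 1 we can reach 1, 2, 3, 9. That is one component of size 4.
Starting from 4 we can reach 4, 6, 7, 8. That is one component of size 4.
The largest has 4 vertices.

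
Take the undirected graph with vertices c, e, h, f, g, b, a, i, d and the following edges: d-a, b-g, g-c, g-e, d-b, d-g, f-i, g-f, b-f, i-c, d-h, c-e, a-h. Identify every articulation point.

d

Removing d increases the component count from 1 to 2, so d is a cut vertex.
By contrast removing a leaves 1 component; it is not a cut vertex. No other vertex is a cut vertex either.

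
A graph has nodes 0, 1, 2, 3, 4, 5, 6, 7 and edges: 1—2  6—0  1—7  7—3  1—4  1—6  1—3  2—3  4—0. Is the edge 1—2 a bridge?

After removing 1—2, the path 1-3-2 still connects them, so the edge is not a bridge.

No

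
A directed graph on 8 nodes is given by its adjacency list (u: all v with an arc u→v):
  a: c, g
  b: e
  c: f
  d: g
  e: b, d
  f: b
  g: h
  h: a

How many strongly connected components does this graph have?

1

{a, b, c, d, e, f, g, h} are all mutually reachable — one SCC of size 8.
That gives 1 strongly connected component.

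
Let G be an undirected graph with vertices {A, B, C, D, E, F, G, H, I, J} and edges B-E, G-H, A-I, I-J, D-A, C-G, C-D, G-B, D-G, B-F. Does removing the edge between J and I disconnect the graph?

Yes

Removing J-I leaves no path between J and I: the component count goes from 1 to 2. So it is a bridge.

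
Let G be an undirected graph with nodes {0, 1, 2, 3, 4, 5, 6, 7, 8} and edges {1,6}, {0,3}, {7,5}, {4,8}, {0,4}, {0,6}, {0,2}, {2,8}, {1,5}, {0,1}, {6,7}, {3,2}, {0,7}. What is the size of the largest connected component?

Starting from 0 we can reach 0, 1, 2, 3, 4, 5, 6, 7, 8. That is one component of size 9.
The largest has 9 vertices.

9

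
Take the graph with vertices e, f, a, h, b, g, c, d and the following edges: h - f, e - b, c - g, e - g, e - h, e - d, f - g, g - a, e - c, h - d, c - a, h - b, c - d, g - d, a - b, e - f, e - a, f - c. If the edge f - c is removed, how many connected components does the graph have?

1

f and c are still connected via f-e-c, so the component count stays at 1.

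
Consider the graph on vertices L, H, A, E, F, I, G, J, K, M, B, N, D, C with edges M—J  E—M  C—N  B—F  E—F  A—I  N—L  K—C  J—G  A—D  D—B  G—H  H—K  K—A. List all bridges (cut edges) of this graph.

A-I, C-K, C-N, L-N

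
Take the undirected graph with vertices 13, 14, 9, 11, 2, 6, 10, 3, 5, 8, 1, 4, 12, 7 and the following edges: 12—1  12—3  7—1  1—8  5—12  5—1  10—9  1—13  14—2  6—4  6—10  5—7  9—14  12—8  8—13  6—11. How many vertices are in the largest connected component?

Starting from 2 we can reach 2, 4, 6, 9, 10, 11, 14. That is one component of size 7.
Starting from 1 we can reach 1, 3, 5, 7, 8, 12, 13. That is one component of size 7.
The largest has 7 vertices.

7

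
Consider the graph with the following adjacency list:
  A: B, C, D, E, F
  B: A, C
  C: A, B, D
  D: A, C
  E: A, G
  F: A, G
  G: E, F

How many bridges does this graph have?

0

The edges on the cycle A-D-C-A are not bridges since each lies on that cycle.
Every edge lies on some cycle, so there are no bridges.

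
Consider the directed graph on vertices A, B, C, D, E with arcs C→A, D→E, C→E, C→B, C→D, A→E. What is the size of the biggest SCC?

1

{C} is an SCC by itself.
{A} is an SCC by itself.
{B} is an SCC by itself.
{E} is an SCC by itself.
{D} is an SCC by itself.
The largest has 1 vertex.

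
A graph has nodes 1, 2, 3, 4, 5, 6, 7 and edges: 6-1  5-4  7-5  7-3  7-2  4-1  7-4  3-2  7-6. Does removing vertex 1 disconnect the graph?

No

Deleting 1 leaves 1 component (was 1) (its neighbors 4, 6 remain connected to each other), so 1 is not a cut vertex.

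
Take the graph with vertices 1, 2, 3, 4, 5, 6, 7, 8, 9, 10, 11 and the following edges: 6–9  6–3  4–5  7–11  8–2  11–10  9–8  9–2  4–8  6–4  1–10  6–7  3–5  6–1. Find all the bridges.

The edges on the cycle 6-7-11-10-1-6 are not bridges since each lies on that cycle.
Every edge lies on some cycle, so there are no bridges.

none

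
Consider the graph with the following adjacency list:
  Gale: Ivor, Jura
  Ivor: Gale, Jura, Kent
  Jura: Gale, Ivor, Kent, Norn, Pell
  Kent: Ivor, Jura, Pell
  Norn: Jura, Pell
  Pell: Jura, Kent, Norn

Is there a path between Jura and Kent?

Yes

From Jura we can reach Gale, Ivor, Jura, Kent, Norn, Pell, which includes Kent.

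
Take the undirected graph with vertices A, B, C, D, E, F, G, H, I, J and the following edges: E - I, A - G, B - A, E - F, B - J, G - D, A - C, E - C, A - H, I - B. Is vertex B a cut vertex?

Yes

Deleting B raises the number of components from 1 to 2, so B is a cut vertex.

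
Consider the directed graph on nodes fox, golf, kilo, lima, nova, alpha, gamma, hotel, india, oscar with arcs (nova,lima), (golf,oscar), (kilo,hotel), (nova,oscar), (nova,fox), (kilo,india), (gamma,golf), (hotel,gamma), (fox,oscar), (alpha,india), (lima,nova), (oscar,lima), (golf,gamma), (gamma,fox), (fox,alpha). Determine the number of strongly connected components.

6

{fox, lima, nova, oscar} are all mutually reachable — one SCC of size 4.
{golf, gamma} are all mutually reachable — one SCC of size 2.
{alpha} is an SCC by itself.
{india} is an SCC by itself.
{kilo} is an SCC by itself.
(and 1 more singleton SCC)
That gives 6 strongly connected components.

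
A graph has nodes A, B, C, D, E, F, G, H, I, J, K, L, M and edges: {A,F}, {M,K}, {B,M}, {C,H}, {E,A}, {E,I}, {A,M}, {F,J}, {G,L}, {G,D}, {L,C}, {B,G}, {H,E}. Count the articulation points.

Removing A increases the component count from 1 to 2, so A is a cut vertex.
Removing E increases the component count from 1 to 2, so E is a cut vertex.
Removing F increases the component count from 1 to 2, so F is a cut vertex.
Likewise G, M are cut vertices.
By contrast removing C leaves 1 component; it is not a cut vertex. No other vertex is a cut vertex either.

5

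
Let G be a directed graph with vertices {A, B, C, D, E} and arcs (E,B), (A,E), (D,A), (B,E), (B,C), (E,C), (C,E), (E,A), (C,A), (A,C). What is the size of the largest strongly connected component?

{A, B, C, E} are all mutually reachable — one SCC of size 4.
{D} is an SCC by itself.
The largest has 4 vertices.

4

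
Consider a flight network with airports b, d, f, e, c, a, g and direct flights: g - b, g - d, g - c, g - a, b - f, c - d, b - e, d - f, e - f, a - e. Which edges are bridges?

The edges on the cycle g-b-f-d-c-g are not bridges since each lies on that cycle.
Every edge lies on some cycle, so there are no bridges.

none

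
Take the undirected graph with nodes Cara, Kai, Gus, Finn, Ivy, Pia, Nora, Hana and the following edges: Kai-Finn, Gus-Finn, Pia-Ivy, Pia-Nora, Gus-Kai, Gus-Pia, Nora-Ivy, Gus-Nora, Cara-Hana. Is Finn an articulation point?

Deleting Finn leaves 2 components (was 2), so Finn is not a cut vertex.

No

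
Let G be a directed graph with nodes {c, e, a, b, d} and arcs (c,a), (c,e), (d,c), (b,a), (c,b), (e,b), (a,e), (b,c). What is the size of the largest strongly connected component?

{a, b, c, e} are all mutually reachable — one SCC of size 4.
{d} is an SCC by itself.
The largest has 4 vertices.

4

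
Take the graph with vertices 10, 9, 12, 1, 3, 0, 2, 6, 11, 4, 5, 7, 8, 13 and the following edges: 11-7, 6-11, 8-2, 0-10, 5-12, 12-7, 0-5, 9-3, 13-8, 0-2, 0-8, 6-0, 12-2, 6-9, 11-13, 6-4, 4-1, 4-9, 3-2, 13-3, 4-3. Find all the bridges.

The edges on the cycle 6-11-13-3-9-6 are not bridges since each lies on that cycle.
But removing 1-4 disconnects 1 from 4; removing 10-0 disconnects 10 from 0 — these are bridges.

0-10, 1-4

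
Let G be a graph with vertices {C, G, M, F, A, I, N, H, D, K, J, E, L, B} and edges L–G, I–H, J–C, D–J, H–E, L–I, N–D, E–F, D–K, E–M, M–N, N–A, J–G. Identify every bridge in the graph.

A-N, C-J, D-K, E-F

The edges on the cycle L-I-H-E-M-N-D-J-G-L are not bridges since each lies on that cycle.
But removing F–E disconnects F from E; removing A–N disconnects A from N; removing C–J disconnects C from J; removing K–D disconnects K from D — these are bridges.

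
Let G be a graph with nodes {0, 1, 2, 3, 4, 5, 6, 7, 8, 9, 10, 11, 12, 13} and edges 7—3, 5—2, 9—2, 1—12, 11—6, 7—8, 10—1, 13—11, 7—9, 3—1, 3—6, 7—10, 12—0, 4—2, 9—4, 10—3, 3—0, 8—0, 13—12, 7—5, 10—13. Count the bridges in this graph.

0

The edges on the cycle 7-10-13-11-6-3-7 are not bridges since each lies on that cycle.
Every edge lies on some cycle, so there are no bridges.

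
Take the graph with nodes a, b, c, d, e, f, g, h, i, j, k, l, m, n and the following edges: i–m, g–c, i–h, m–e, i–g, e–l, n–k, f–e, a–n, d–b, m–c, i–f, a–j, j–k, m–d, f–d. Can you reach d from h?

From h we can reach b, c, d, e, f, g, h, i, l, m, which includes d.

Yes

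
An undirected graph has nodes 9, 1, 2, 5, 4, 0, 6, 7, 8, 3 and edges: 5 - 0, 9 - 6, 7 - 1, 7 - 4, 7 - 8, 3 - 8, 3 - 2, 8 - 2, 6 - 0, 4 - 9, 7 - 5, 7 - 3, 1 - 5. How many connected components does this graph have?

1

Starting from 0 we can reach 0, 1, 2, 3, 4, 5, 6, 7, 8, 9. That is one component of size 10.
Total: 1 component.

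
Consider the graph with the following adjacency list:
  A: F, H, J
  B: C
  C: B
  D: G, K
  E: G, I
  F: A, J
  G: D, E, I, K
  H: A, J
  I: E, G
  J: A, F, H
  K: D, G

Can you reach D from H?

The component containing H is {A, F, H, J}, and D is not in it.

No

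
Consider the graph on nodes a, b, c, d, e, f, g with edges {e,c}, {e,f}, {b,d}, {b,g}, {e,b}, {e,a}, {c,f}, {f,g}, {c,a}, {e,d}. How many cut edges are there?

0

The edges on the cycle e-b-g-f-e are not bridges since each lies on that cycle.
Every edge lies on some cycle, so there are no bridges.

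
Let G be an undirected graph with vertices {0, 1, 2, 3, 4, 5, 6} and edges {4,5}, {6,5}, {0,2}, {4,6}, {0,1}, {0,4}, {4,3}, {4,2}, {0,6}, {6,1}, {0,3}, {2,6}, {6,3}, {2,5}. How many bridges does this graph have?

0

The edges on the cycle 0-4-2-6-0 are not bridges since each lies on that cycle.
Every edge lies on some cycle, so there are no bridges.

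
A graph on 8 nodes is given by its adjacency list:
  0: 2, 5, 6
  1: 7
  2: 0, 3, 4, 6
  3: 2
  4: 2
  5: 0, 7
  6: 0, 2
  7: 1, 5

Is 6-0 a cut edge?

After removing 6-0, the path 6-2-0 still connects them, so the edge is not a bridge.

No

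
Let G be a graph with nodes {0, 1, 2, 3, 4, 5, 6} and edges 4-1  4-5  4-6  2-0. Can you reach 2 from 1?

The component containing 1 is {1, 4, 5, 6}, and 2 is not in it.

No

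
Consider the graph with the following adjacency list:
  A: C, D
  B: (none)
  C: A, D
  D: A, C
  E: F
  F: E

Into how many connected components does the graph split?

3

B is isolated — a component by itself.
Starting from E we can reach E, F. That is one component of size 2.
Starting from A we can reach A, C, D. That is one component of size 3.
Total: 3 components.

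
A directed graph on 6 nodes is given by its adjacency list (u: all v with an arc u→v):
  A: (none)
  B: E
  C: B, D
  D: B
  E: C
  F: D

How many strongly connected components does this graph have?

3

{B, C, D, E} are all mutually reachable — one SCC of size 4.
{A} is an SCC by itself.
{F} is an SCC by itself.
That gives 3 strongly connected components.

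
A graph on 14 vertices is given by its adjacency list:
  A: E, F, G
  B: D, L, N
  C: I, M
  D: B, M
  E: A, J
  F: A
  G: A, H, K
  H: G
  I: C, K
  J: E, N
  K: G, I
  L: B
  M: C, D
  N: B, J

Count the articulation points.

Removing A increases the component count from 1 to 2, so A is a cut vertex.
Removing B increases the component count from 1 to 2, so B is a cut vertex.
Removing G increases the component count from 1 to 2, so G is a cut vertex.
By contrast removing E leaves 1 component; it is not a cut vertex. No other vertex is a cut vertex either.

3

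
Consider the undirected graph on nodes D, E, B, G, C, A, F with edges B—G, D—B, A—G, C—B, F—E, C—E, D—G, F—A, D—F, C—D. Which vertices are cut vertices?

none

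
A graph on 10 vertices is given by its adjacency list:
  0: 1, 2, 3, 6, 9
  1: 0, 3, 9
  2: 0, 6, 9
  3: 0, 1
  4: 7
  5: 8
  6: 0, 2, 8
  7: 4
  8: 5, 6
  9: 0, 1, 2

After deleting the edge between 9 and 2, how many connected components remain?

9 and 2 are still connected via 9-0-2, so the component count stays at 2.

2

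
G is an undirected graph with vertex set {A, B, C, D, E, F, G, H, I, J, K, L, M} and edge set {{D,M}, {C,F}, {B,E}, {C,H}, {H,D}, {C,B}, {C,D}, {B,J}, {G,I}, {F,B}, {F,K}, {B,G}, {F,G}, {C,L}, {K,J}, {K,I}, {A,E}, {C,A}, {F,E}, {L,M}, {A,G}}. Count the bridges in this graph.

0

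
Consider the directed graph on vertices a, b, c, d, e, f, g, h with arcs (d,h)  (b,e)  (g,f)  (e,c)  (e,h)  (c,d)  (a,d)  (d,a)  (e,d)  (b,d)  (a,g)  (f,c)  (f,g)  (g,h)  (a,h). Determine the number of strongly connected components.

4

{a, c, d, f, g} are all mutually reachable — one SCC of size 5.
{h} is an SCC by itself.
{b} is an SCC by itself.
{e} is an SCC by itself.
That gives 4 strongly connected components.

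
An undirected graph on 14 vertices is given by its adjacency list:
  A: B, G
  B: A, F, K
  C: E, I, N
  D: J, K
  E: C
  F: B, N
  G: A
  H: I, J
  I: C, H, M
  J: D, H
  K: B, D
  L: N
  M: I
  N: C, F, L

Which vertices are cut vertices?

Removing A increases the component count from 1 to 2, so A is a cut vertex.
Removing B increases the component count from 1 to 2, so B is a cut vertex.
Removing C increases the component count from 1 to 2, so C is a cut vertex.
Likewise I, N are cut vertices.
By contrast removing L leaves 1 component; it is not a cut vertex. No other vertex is a cut vertex either.

A, B, C, I, N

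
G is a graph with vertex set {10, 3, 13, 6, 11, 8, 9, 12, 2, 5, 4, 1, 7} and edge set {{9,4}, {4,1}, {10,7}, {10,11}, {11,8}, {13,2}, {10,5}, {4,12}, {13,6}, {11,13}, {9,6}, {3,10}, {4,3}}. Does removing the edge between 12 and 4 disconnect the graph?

Yes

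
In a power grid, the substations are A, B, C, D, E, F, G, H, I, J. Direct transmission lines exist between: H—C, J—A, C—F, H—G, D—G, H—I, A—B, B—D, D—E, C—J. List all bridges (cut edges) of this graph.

The edges on the cycle H-C-J-A-B-D-G-H are not bridges since each lies on that cycle.
But removing E—D disconnects E from D; removing C—F disconnects C from F; removing H—I disconnects H from I — these are bridges.

C-F, D-E, H-I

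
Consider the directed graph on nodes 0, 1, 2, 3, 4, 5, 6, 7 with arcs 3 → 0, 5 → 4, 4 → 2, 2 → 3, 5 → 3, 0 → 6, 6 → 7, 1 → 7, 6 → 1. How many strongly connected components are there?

{6} is an SCC by itself.
{3} is an SCC by itself.
{1} is an SCC by itself.
{2} is an SCC by itself.
{5} is an SCC by itself.
(and 3 more singleton SCCs)
That gives 8 strongly connected components.

8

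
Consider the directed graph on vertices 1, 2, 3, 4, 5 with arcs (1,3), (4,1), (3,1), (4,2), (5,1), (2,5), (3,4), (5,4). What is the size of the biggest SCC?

5

{1, 2, 3, 4, 5} are all mutually reachable — one SCC of size 5.
The largest has 5 vertices.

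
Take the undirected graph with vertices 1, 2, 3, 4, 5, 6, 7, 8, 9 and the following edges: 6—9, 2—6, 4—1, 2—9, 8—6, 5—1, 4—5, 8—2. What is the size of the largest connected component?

7 is isolated — a component by itself.
3 is isolated — a component by itself.
Starting from 1 we can reach 1, 4, 5. That is one component of size 3.
Starting from 2 we can reach 2, 6, 8, 9. That is one component of size 4.
The largest has 4 vertices.

4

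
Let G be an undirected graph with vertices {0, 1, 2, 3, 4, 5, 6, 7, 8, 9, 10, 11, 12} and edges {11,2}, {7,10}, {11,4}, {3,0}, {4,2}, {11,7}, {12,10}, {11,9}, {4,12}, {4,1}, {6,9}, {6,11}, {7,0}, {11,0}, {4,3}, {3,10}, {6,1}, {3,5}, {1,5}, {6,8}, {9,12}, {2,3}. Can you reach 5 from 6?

Yes

From 6 we can reach 0, 1, 2, 3, 4, 5, 6, 7, 8, 9, 10, 11, 12, which includes 5.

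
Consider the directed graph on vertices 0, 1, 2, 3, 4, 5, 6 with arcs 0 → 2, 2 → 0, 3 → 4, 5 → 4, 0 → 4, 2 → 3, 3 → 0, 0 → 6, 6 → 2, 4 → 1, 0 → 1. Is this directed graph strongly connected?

No

There is no directed path from 5 to 2, so the graph is not strongly connected.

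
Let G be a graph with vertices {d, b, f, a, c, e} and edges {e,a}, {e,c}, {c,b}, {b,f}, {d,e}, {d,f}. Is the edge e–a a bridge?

Yes

Removing e–a leaves no path between e and a: the component count goes from 1 to 2. So it is a bridge.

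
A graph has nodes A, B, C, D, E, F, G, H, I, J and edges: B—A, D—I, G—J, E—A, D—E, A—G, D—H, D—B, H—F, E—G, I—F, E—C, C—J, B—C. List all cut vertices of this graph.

D

Removing D increases the component count from 1 to 2, so D is a cut vertex.
By contrast removing G leaves 1 component; it is not a cut vertex. No other vertex is a cut vertex either.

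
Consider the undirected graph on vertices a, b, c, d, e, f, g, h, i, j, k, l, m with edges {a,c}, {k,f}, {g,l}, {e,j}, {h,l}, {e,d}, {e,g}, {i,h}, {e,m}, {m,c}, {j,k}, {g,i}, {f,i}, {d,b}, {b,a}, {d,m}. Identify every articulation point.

Removing e increases the component count from 1 to 2, so e is a cut vertex.
By contrast removing l leaves 1 component; it is not a cut vertex. No other vertex is a cut vertex either.

e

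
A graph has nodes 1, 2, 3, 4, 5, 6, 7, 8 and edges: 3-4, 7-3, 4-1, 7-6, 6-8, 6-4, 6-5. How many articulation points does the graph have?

2

Removing 4 increases the component count from 2 to 3, so 4 is a cut vertex.
Removing 6 increases the component count from 2 to 4, so 6 is a cut vertex.
By contrast removing 7 leaves 2 components; it is not a cut vertex. No other vertex is a cut vertex either.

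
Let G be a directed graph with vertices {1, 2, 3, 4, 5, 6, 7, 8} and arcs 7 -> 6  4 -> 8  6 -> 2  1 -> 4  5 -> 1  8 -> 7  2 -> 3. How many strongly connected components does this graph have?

8

{6} is an SCC by itself.
{1} is an SCC by itself.
{3} is an SCC by itself.
{7} is an SCC by itself.
{8} is an SCC by itself.
(and 3 more singleton SCCs)
That gives 8 strongly connected components.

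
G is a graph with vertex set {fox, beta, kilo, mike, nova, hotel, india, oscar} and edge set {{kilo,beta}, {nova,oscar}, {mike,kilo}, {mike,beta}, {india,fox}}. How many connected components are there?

hotel is isolated — a component by itself.
Starting from fox we can reach fox, india. That is one component of size 2.
Starting from nova we can reach nova, oscar. That is one component of size 2.
Starting from beta we can reach beta, kilo, mike. That is one component of size 3.
Total: 4 components.

4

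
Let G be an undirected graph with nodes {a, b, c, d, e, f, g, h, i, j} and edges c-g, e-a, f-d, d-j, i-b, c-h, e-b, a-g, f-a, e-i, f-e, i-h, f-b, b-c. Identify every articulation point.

d, f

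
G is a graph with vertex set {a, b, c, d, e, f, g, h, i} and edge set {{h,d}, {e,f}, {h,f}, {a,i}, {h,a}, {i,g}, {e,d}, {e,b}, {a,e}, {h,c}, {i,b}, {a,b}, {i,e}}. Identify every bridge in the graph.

The edges on the cycle h-a-i-e-d-h are not bridges since each lies on that cycle.
But removing h–c disconnects h from c; removing g–i disconnects g from i — these are bridges.

c-h, g-i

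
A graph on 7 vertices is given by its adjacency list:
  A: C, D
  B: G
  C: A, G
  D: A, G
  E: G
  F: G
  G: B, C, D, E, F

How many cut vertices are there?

1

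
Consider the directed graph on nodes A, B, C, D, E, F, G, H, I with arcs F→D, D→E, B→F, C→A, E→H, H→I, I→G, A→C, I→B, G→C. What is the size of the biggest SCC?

{B, D, E, F, H, I} are all mutually reachable — one SCC of size 6.
{A, C} are all mutually reachable — one SCC of size 2.
{G} is an SCC by itself.
The largest has 6 vertices.

6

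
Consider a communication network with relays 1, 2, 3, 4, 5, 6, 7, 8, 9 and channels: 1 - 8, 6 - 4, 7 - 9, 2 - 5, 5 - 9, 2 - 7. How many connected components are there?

4

3 is isolated — a component by itself.
Starting from 4 we can reach 4, 6. That is one component of size 2.
Starting from 1 we can reach 1, 8. That is one component of size 2.
Starting from 2 we can reach 2, 5, 7, 9. That is one component of size 4.
Total: 4 components.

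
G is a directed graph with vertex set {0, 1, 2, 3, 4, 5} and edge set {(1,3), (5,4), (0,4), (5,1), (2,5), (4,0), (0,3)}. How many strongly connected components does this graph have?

{0, 4} are all mutually reachable — one SCC of size 2.
{2} is an SCC by itself.
{5} is an SCC by itself.
{1} is an SCC by itself.
{3} is an SCC by itself.
That gives 5 strongly connected components.

5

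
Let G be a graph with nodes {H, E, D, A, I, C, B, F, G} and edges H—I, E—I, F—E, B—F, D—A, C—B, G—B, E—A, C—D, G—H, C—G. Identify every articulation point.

Removing E, for instance, still leaves 1 component. No single vertex removal increases the component count — the graph has no articulation points.

none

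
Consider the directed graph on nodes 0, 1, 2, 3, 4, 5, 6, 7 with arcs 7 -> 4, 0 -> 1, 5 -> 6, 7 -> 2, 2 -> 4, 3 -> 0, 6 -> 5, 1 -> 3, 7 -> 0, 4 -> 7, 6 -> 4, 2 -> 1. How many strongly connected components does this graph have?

3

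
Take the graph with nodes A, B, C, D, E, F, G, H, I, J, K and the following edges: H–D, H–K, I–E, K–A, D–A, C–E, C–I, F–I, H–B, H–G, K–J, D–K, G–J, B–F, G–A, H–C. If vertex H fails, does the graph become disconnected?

Deleting H raises the number of components from 1 to 2, so H is a cut vertex.

Yes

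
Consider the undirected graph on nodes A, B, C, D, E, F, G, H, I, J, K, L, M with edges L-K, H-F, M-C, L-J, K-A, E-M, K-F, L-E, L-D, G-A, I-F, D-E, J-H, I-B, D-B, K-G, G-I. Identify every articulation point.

E, M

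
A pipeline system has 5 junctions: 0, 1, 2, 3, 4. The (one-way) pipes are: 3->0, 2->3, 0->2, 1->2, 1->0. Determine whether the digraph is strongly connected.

There is no directed path from 1 to 4, so the graph is not strongly connected.

No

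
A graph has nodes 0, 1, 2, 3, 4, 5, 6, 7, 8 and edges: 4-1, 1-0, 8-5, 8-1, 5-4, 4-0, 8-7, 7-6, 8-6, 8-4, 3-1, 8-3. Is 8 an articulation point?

Deleting 8 raises the number of components from 2 to 3, so 8 is a cut vertex.

Yes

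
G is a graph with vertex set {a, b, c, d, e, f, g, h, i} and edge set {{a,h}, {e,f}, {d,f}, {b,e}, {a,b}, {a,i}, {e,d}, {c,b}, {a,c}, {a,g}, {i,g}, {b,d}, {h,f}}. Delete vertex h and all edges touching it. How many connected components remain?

1

With h gone, the remaining components are: {a, b, c, d, e, f, g, i}.
That is 1 component.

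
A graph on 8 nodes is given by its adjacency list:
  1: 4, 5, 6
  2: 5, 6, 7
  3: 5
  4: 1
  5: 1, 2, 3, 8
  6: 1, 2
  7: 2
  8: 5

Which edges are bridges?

1-4, 2-7, 3-5, 5-8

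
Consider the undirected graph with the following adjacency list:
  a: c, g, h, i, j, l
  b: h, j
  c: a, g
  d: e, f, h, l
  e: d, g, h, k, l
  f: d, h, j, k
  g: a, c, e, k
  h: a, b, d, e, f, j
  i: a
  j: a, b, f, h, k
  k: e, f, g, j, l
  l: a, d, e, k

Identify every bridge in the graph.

a-i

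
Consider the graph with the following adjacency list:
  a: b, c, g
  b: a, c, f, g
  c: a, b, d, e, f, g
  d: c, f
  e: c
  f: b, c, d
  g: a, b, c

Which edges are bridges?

The edges on the cycle b-c-g-a-b are not bridges since each lies on that cycle.
But removing c-e disconnects c from e — this is a bridge.

c-e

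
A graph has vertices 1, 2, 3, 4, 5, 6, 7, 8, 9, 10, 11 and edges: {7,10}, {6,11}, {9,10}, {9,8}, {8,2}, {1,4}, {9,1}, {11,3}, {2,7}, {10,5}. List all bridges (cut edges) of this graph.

1-4, 1-9, 10-5, 11-3, 11-6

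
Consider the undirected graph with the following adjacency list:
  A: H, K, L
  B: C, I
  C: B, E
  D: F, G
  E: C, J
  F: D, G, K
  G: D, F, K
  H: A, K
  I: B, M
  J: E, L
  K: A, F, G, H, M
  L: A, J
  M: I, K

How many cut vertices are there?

1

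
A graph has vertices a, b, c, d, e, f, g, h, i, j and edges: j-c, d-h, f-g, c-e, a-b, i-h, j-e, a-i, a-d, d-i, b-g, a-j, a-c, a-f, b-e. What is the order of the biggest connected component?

10

Starting from a we can reach a, b, c, d, e, f, g, h, i, j. That is one component of size 10.
The largest has 10 vertices.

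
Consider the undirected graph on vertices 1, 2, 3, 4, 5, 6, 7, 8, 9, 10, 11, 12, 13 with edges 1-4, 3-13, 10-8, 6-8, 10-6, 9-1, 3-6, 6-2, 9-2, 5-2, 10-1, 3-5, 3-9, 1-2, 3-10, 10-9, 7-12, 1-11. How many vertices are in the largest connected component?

11

Starting from 7 we can reach 7, 12. That is one component of size 2.
Starting from 1 we can reach 1, 2, 3, 4, 5, 6, 8, 9, 10, 11, 13. That is one component of size 11.
The largest has 11 vertices.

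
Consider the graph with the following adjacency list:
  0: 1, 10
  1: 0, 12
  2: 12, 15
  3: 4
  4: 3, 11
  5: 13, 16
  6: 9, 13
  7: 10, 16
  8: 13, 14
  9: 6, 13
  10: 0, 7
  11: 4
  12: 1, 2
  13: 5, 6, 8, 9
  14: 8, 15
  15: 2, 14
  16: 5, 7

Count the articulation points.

2

Removing 4 increases the component count from 2 to 3, so 4 is a cut vertex.
Removing 13 increases the component count from 2 to 3, so 13 is a cut vertex.
By contrast removing 7 leaves 2 components; it is not a cut vertex. No other vertex is a cut vertex either.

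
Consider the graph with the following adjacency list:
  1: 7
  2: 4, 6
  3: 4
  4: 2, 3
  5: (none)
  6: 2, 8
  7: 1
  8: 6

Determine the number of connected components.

5 is isolated — a component by itself.
Starting from 1 we can reach 1, 7. That is one component of size 2.
Starting from 2 we can reach 2, 3, 4, 6, 8. That is one component of size 5.
Total: 3 components.

3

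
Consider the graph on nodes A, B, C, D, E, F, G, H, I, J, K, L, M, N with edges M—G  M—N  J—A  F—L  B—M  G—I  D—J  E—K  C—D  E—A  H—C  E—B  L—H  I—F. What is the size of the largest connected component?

Starting from A we can reach A, B, C, D, E, F, G, H, I, J, K, L, M, N. That is one component of size 14.
The largest has 14 vertices.

14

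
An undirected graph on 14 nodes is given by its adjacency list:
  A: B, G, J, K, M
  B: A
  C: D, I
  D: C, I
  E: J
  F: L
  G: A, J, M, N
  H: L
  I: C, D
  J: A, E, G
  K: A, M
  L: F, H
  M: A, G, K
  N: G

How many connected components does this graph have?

Starting from F we can reach F, H, L. That is one component of size 3.
Starting from C we can reach C, D, I. That is one component of size 3.
Starting from A we can reach A, B, E, G, J, K, M, N. That is one component of size 8.
Total: 3 components.

3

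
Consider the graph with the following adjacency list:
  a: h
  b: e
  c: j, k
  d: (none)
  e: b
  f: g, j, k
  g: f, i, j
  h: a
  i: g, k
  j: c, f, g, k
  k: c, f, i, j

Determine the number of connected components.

4

d is isolated — a component by itself.
Starting from b we can reach b, e. That is one component of size 2.
Starting from a we can reach a, h. That is one component of size 2.
Starting from c we can reach c, f, g, i, j, k. That is one component of size 6.
Total: 4 components.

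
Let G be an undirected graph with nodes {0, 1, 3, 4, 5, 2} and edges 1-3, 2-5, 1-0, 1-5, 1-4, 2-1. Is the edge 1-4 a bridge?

Yes

Removing 1-4 leaves no path between 1 and 4: the component count goes from 1 to 2. So it is a bridge.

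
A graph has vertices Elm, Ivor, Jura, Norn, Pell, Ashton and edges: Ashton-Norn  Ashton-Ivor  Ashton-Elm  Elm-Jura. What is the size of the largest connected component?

5

Pell is isolated — a component by itself.
Starting from Elm we can reach Elm, Ivor, Jura, Norn, Ashton. That is one component of size 5.
The largest has 5 vertices.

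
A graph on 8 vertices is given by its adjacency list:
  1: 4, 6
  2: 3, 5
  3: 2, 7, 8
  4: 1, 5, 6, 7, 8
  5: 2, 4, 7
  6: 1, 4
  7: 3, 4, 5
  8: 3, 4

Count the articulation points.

Removing 4 increases the component count from 1 to 2, so 4 is a cut vertex.
By contrast removing 7 leaves 1 component; it is not a cut vertex. No other vertex is a cut vertex either.

1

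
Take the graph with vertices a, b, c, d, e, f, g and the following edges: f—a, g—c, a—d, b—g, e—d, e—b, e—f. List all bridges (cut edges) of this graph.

The edges on the cycle e-f-a-d-e are not bridges since each lies on that cycle.
But removing g—c disconnects g from c; removing b—g disconnects b from g; removing e—b disconnects e from b — these are bridges.

b-e, b-g, c-g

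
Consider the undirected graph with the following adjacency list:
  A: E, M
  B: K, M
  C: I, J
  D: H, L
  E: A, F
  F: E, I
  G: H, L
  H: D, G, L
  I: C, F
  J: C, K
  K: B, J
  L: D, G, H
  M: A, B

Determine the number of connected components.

2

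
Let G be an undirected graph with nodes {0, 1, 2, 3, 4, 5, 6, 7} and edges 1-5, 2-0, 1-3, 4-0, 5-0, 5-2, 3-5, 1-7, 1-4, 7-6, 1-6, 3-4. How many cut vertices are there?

1

Removing 1 increases the component count from 1 to 2, so 1 is a cut vertex.
By contrast removing 4 leaves 1 component; it is not a cut vertex. No other vertex is a cut vertex either.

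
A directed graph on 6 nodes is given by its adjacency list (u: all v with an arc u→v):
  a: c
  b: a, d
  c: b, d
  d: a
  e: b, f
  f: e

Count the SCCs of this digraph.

{a, b, c, d} are all mutually reachable — one SCC of size 4.
{e, f} are all mutually reachable — one SCC of size 2.
That gives 2 strongly connected components.

2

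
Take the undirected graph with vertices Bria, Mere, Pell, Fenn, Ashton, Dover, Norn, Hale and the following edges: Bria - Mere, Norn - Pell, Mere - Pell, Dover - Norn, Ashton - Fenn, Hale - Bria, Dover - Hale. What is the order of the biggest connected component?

6

Starting from Fenn we can reach Fenn, Ashton. That is one component of size 2.
Starting from Bria we can reach Bria, Hale, Mere, Norn, Pell, Dover. That is one component of size 6.
The largest has 6 vertices.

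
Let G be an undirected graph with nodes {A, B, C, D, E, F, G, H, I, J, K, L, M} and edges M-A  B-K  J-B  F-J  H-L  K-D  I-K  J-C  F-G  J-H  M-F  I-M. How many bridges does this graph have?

6

The edges on the cycle I-M-F-J-B-K-I are not bridges since each lies on that cycle.
But removing D-K disconnects D from K; removing M-A disconnects M from A; removing J-H disconnects J from H; removing F-G disconnects F from G — these are bridges.
In total 6 edges are bridges.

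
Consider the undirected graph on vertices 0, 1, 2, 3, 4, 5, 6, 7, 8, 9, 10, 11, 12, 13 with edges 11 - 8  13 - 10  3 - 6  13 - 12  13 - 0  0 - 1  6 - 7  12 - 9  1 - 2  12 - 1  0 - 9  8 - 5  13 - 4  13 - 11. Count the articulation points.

5

Removing 1 increases the component count from 2 to 3, so 1 is a cut vertex.
Removing 6 increases the component count from 2 to 3, so 6 is a cut vertex.
Removing 8 increases the component count from 2 to 3, so 8 is a cut vertex.
Likewise 11, 13 are cut vertices.
By contrast removing 10 leaves 2 components; it is not a cut vertex. No other vertex is a cut vertex either.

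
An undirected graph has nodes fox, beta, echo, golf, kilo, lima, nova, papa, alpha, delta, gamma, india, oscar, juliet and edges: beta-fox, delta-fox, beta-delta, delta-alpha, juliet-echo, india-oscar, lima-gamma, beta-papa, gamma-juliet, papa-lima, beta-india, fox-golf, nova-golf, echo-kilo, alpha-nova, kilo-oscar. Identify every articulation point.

beta

Removing beta increases the component count from 1 to 2, so beta is a cut vertex.
By contrast removing nova leaves 1 component; it is not a cut vertex. No other vertex is a cut vertex either.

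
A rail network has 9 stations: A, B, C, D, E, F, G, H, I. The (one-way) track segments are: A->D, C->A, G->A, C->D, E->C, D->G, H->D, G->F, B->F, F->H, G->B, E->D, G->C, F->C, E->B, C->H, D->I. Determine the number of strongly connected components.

{A, B, C, D, F, G, H} are all mutually reachable — one SCC of size 7.
{I} is an SCC by itself.
{E} is an SCC by itself.
That gives 3 strongly connected components.

3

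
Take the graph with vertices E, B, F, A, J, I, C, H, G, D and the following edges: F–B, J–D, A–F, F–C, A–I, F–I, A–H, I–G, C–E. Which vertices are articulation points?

A, C, F, I

Removing A increases the component count from 2 to 3, so A is a cut vertex.
Removing C increases the component count from 2 to 3, so C is a cut vertex.
Removing F increases the component count from 2 to 4, so F is a cut vertex.
Likewise I is a cut vertex.
By contrast removing B leaves 2 components; it is not a cut vertex. No other vertex is a cut vertex either.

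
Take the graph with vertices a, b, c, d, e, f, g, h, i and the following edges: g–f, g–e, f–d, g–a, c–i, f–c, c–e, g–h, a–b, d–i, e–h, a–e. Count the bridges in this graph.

The edges on the cycle g-a-e-c-f-g are not bridges since each lies on that cycle.
But removing a–b disconnects a from b — this is a bridge.

1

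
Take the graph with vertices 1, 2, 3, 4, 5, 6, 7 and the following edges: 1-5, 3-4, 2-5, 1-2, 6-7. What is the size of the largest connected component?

3

Starting from 6 we can reach 6, 7. That is one component of size 2.
Starting from 3 we can reach 3, 4. That is one component of size 2.
Starting from 1 we can reach 1, 2, 5. That is one component of size 3.
The largest has 3 vertices.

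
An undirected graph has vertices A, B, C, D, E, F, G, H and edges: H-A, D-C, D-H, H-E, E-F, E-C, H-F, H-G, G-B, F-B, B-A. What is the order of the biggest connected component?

Starting from A we can reach A, B, C, D, E, F, G, H. That is one component of size 8.
The largest has 8 vertices.

8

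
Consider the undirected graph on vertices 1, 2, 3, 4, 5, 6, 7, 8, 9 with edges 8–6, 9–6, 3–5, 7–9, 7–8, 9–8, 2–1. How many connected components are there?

4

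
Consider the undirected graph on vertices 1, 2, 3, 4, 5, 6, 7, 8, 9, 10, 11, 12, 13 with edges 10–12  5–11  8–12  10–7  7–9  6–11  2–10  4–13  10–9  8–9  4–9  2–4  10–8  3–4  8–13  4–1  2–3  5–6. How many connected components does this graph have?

Starting from 5 we can reach 5, 6, 11. That is one component of size 3.
Starting from 1 we can reach 1, 2, 3, 4, 7, 8, 9, 10, 12, 13. That is one component of size 10.
Total: 2 components.

2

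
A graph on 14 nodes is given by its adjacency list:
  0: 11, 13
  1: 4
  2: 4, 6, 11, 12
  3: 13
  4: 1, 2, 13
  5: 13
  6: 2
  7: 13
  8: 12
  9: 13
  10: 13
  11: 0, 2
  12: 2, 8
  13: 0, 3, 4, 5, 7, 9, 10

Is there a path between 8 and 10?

Yes

From 8 we can reach 0, 1, 2, 3, 4, 5, 6, 7, 8, 9, 10, 11, 12, 13, which includes 10.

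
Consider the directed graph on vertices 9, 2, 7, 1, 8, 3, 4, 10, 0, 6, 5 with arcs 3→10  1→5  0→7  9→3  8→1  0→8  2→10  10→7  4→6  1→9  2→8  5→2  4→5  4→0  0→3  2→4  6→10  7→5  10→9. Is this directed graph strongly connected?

Yes

From 8 we can reach every vertex (0, 1, 2, 3, 4, 5, 6, 7, 8, 9, 10), and every vertex can reach 8 (0, 1, 2, 3, 4, 5, 6, 7, 8, 9, 10). So the whole graph is one strongly connected component.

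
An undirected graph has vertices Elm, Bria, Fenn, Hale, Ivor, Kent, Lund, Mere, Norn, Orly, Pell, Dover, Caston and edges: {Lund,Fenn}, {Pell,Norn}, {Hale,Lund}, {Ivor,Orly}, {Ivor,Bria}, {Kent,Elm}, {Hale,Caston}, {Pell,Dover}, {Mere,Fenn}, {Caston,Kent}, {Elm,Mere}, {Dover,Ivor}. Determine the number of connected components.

Starting from Bria we can reach Bria, Ivor, Norn, Orly, Pell, Dover. That is one component of size 6.
Starting from Elm we can reach Elm, Fenn, Hale, Kent, Lund, Mere, Caston. That is one component of size 7.
Total: 2 components.

2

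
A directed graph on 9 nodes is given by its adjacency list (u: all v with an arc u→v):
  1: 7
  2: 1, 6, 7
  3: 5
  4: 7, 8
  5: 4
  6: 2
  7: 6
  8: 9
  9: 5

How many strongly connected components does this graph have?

{4, 5, 8, 9} are all mutually reachable — one SCC of size 4.
{1, 2, 6, 7} are all mutually reachable — one SCC of size 4.
{3} is an SCC by itself.
That gives 3 strongly connected components.

3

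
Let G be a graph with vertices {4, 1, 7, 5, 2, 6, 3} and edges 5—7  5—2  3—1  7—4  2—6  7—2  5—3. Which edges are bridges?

1-3, 2-6, 3-5, 4-7

The edges on the cycle 5-7-2-5 are not bridges since each lies on that cycle.
But removing 4—7 disconnects 4 from 7; removing 6—2 disconnects 6 from 2; removing 1—3 disconnects 1 from 3; removing 5—3 disconnects 5 from 3 — these are bridges.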